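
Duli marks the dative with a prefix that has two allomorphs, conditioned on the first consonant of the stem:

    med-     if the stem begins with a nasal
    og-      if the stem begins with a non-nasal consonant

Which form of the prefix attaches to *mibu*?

*mibu*: first consonant = /m/, a nasal → med-.

med-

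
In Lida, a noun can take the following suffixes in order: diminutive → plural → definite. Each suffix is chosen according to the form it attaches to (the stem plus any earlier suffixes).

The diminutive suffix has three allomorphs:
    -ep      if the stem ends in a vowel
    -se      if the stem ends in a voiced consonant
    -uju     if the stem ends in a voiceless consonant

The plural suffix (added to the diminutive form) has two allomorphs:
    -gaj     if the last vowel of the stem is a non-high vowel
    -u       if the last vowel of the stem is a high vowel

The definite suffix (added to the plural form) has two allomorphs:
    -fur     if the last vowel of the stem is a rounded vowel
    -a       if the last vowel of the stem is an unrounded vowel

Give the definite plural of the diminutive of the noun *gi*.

The final sound of *gi* is /i/, which is a vowel, so the diminutive suffix is -ep, giving *giep*.
The last vowel of the diminutive form *giep* is /e/, which is a non-high vowel, so the plural suffix is -gaj, giving *giepgaj*.
The last vowel of the plural form *giepgaj* is /a/, which is an unrounded vowel, so the definite suffix is -a, giving *giepgaja*.

giepgaja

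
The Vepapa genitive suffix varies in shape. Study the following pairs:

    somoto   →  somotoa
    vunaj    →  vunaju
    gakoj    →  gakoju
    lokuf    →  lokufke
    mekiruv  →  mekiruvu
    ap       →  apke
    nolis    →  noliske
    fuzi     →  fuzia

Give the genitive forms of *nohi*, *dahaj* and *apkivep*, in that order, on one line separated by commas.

nohia, dahaju, apkivepke

The alternation tracks the final sound of the stem — -ke when the stem ends in a voiceless consonant (*lokuf*, *ap*, *nolis*); -u when the stem ends in a voiced consonant (*vunaj*, *gakoj*, *mekiruv*); -a when the stem ends in a vowel (*somoto*, *fuzi*).
Since the final sound of *nohi* is /i/ (a vowel), it takes -a, giving *nohia*.
*dahaj*: final sound = /j/, a voiced consonant → -u → *dahaju*.
*apkivep*: final sound = /p/, a voiceless consonant → -ke → *apkivepke*.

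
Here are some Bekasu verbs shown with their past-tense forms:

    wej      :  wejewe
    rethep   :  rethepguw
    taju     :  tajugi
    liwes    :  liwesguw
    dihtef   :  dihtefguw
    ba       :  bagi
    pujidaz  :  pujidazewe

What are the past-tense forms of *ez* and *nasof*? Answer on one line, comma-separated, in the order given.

The alternation tracks the final sound of the stem — -guw when the stem ends in a voiceless consonant (*rethep*, *liwes*, *dihtef*); -ewe when the stem ends in a voiced consonant (*wej*, *pujidaz*); -gi when the stem ends in a vowel (*taju*, *ba*).
Since the final sound of *ez* is /z/ (a voiced consonant), it takes -ewe, giving *ezewe*.
Since the final sound of *nasof* is /f/ (a voiceless consonant), it takes -guw, giving *nasofguw*.

ezewe, nasofguw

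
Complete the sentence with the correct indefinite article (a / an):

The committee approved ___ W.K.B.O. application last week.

a

The indefinite article is chosen by the initial *sound* of the following word, not its spelling.
The initialism *W.K.B.O.* is read letter by letter; the first letter, W, is pronounced /ˈdʌbəl.juː/, which begins with a consonant sound.
So the article is *a*: The committee approved a W.K.B.O. application last week.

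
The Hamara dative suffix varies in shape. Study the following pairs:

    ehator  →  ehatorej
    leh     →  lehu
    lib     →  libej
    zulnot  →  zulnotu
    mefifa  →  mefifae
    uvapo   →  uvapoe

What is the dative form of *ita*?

itae

Looking at the final sound of each stem: -u when the stem ends in a voiceless consonant (*leh*, *zulnot*); -ej when the stem ends in a voiced consonant (*ehator*, *lib*); -e when the stem ends in a vowel (*mefifa*, *uvapo*).
*ita*: final sound = /a/, a vowel → -e → *itae*.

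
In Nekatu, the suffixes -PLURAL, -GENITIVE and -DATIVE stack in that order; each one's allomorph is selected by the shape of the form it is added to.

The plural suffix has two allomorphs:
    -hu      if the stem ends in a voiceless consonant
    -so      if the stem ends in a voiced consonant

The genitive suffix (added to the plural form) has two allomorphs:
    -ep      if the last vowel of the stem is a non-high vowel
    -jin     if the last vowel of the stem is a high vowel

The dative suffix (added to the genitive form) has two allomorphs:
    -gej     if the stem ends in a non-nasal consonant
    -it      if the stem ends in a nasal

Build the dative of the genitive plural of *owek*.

Since the final consonant of *owek* is /k/ (voiceless), it takes -hu, giving *owekhu*.
The plural form *owekhu*: last vowel = /u/, a high vowel → -jin → *owekhujin*.
The genitive form *owekhujin*: final consonant = /n/, a nasal → -it → *owekhujinit*.

owekhujinit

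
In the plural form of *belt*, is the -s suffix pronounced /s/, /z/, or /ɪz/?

The stem *belt* ends in a voiceless non-sibilant consonant.
The plural suffix surfaces as /ɪz/ after sibilants, /s/ after other voiceless consonants, and /z/ after other voiced sounds.
So the plural -s on *belt* is pronounced /s/.

/s/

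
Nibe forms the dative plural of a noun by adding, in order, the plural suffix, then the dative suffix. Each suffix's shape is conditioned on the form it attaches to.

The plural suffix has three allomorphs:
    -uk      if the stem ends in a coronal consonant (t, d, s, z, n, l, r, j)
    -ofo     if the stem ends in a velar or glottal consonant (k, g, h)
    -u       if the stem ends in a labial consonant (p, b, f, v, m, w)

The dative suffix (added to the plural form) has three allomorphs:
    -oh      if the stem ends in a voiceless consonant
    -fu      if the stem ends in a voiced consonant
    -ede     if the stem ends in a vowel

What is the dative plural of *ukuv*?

ukuvuede

*ukuv* — final consonant /v/ (labial) → -u → *ukuvu*.
The plural form *ukuvu*: final sound = /u/, a vowel → -ede → *ukuvuede*.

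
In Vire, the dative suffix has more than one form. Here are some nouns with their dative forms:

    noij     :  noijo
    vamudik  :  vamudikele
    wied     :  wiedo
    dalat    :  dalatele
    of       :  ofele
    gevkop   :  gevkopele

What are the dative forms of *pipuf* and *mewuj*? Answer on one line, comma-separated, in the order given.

pipufele, mewujo

Looking at the final consonant of each stem: -ele when the stem ends in a voiceless consonant (*vamudik*, *dalat*, *of*, *gevkop*); -o when the stem ends in a voiced consonant (*noij*, *wied*).
*pipuf*: final consonant = /f/, voiceless → -ele → *pipufele*.
*mewuj* — final consonant /j/ (voiced) → -o → *mewujo*.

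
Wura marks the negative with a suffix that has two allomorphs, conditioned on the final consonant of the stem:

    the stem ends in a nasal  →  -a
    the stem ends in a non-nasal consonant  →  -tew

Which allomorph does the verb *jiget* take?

*jiget* — final consonant /t/ (non-nasal) → -tew.

-tew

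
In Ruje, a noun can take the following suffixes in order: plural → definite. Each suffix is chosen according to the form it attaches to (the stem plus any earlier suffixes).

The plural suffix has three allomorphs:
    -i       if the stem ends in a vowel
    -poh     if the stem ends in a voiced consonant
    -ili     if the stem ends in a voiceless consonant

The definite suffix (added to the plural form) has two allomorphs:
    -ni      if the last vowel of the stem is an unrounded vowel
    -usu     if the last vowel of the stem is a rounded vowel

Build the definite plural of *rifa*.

rifaini

*rifa* — final sound /a/ (a vowel) → -i → *rifai*.
The plural form *rifai*: last vowel = /i/, an unrounded vowel → -ni → *rifaini*.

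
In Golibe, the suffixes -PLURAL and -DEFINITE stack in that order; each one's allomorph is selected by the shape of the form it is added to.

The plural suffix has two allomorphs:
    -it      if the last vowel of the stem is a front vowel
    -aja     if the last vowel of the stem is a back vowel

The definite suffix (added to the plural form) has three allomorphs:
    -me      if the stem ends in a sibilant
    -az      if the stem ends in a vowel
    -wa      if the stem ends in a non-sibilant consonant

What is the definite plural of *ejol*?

ejolajaaz

Since the last vowel of *ejol* is /o/ (a back vowel), it takes -aja, giving *ejolaja*.
The final sound of the plural form *ejolaja* is /a/, which is a vowel, so the definite suffix is -az, giving *ejolajaaz*.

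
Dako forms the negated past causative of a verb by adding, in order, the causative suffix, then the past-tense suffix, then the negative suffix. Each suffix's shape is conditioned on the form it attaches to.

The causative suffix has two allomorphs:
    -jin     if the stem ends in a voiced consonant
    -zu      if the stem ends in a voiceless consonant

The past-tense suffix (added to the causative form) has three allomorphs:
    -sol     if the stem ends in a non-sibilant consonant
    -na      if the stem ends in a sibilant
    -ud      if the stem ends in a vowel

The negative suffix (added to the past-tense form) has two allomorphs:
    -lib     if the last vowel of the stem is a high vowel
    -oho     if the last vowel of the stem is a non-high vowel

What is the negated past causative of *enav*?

enavjinsoloho

Since the final consonant of *enav* is /v/ (voiced), it takes -jin, giving *enavjin*.
Since the final sound of the causative form *enavjin* is /n/ (a non-sibilant consonant), it takes -sol, giving *enavjinsol*.
Since the last vowel of the past-tense form *enavjinsol* is /o/ (a non-high vowel), it takes -oho, giving *enavjinsoloho*.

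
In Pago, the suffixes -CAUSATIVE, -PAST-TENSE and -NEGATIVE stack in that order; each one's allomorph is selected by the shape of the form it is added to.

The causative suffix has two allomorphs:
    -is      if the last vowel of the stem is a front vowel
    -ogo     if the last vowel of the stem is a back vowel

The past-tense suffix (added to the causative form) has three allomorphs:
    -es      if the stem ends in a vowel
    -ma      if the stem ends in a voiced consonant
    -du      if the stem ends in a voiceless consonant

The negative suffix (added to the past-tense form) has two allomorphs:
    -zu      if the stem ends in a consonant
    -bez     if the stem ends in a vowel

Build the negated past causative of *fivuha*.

*fivuha* — last vowel /a/ (a back vowel) → -ogo → *fivuhaogo*.
Since the final sound of the causative form *fivuhaogo* is /o/ (a vowel), it takes -es, giving *fivuhaogoes*.
The past-tense form *fivuhaogoes* — final sound /s/ (a consonant) → -zu → *fivuhaogoeszu*.

fivuhaogoeszu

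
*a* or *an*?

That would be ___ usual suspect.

The indefinite article is chosen by the initial *sound* of the following word, not its spelling.
*usual* begins with the sound /juː/ (u pronounced /juː/) — a consonant sound.
So the article is *a*: That would be a usual suspect.

a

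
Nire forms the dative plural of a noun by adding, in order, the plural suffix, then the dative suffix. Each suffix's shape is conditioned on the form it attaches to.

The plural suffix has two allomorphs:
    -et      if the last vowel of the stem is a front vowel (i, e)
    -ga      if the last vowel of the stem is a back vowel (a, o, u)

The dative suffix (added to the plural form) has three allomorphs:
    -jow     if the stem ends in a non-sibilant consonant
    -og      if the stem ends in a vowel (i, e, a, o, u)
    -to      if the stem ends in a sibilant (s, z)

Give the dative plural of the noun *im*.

The last vowel of *im* is /i/, which is a front vowel, so the plural suffix is -et, giving *imet*.
The plural form *imet* — final sound /t/ (a non-sibilant consonant) → -jow → *imetjow*.

imetjow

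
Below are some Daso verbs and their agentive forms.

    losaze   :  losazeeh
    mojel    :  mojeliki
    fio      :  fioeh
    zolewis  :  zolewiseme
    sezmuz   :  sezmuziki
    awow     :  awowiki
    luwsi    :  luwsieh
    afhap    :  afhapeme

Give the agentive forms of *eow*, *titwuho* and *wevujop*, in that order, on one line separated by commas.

The pattern is voicing of the final sound: -eme when the stem ends in a voiceless consonant (*zolewis*, *afhap*); -iki when the stem ends in a voiced consonant (*mojel*, *sezmuz*, *awow*); -eh when the stem ends in a vowel (*losaze*, *fio*, *luwsi*).
*eow* — final sound /w/ (a voiced consonant) → -iki → *eowiki*.
*titwuho* — final sound /o/ (a vowel) → -eh → *titwuhoeh*.
*wevujop*: final sound = /p/, a voiceless consonant → -eme → *wevujopeme*.

eowiki, titwuhoeh, wevujopeme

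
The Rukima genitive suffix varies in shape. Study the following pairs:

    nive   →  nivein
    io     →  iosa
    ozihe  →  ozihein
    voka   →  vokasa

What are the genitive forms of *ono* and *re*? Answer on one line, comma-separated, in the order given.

The alternation tracks the last vowel of the stem — -in when the last vowel of the stem is a front vowel (*nive*, *ozihe*); -sa when the last vowel of the stem is a back vowel (*io*, *voka*).
*ono* — last vowel /o/ (a back vowel) → -sa → *onosa*.
The last vowel of *re* is /e/, which is a front vowel, so the suffix is -in, giving *rein*.

onosa, rein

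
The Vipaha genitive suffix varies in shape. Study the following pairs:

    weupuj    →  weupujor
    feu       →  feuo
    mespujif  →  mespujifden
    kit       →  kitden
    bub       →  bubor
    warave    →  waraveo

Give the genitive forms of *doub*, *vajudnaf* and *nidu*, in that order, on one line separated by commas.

The pattern is voicing of the final sound: -den when the stem ends in a voiceless consonant (*mespujif*, *kit*); -or when the stem ends in a voiced consonant (*weupuj*, *bub*); -o when the stem ends in a vowel (*feu*, *warave*).
*doub*: final sound = /b/, a voiced consonant → -or → *doubor*.
The final sound of *vajudnaf* is /f/, which is a voiceless consonant, so the suffix is -den, giving *vajudnafden*.
*nidu* — final sound /u/ (a vowel) → -o → *niduo*.

doubor, vajudnafden, niduo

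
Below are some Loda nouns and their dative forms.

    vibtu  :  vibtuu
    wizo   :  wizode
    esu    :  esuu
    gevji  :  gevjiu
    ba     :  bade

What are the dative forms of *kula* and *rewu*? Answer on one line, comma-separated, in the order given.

kulade, rewuu

The pattern is height harmony: -u when the last vowel of the stem is a high vowel (*vibtu*, *esu*, *gevji*); -de when the last vowel of the stem is a non-high vowel (*wizo*, *ba*).
The last vowel of *kula* is /a/, which is a non-high vowel, so the suffix is -de, giving *kulade*.
*rewu*: last vowel = /u/, a high vowel → -u → *rewuu*.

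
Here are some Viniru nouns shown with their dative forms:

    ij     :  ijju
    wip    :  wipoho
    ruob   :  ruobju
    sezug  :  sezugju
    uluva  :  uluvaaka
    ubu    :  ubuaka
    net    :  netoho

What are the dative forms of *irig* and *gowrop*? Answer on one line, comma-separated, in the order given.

irigju, gowropoho

The alternation tracks the final sound of the stem — -oho when the stem ends in a voiceless consonant (*wip*, *net*); -ju when the stem ends in a voiced consonant (*ij*, *ruob*, *sezug*); -aka when the stem ends in a vowel (*uluva*, *ubu*).
The final sound of *irig* is /g/, which is a voiced consonant, so the suffix is -ju, giving *irigju*.
*gowrop*: final sound = /p/, a voiceless consonant → -oho → *gowropoho*.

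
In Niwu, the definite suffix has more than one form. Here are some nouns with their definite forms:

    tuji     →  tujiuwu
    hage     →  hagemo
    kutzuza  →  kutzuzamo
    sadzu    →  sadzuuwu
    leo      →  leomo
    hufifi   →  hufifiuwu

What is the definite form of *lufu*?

Looking at the last vowel of each stem: -uwu when the last vowel of the stem is a high vowel (*tuji*, *sadzu*, *hufifi*); -mo when the last vowel of the stem is a non-high vowel (*hage*, *kutzuza*, *leo*).
The last vowel of *lufu* is /u/, which is a high vowel, so the suffix is -uwu, giving *lufuuwu*.

lufuuwu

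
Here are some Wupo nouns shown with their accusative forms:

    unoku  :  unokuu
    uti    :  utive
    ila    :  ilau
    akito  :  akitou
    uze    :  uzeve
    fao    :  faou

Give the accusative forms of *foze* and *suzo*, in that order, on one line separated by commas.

fozeve, suzou

The suffix is conditioned by the last vowel: -ve when the last vowel of the stem is a front vowel (*uti*, *uze*); -u when the last vowel of the stem is a back vowel (*unoku*, *ila*, *akito*, *fao*).
*foze*: last vowel = /e/, a front vowel → -ve → *fozeve*.
*suzo*: last vowel = /o/, a back vowel → -u → *suzou*.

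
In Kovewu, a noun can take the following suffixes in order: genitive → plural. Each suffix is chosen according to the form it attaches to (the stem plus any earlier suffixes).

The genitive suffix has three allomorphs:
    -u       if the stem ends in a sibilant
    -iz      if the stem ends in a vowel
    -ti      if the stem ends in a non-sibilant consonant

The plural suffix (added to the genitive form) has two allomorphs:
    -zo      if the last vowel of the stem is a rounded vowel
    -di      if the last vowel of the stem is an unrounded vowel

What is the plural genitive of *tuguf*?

*tuguf* — final sound /f/ (a non-sibilant consonant) → -ti → *tugufti*.
The genitive form *tugufti* — last vowel /i/ (an unrounded vowel) → -di → *tuguftidi*.

tuguftidi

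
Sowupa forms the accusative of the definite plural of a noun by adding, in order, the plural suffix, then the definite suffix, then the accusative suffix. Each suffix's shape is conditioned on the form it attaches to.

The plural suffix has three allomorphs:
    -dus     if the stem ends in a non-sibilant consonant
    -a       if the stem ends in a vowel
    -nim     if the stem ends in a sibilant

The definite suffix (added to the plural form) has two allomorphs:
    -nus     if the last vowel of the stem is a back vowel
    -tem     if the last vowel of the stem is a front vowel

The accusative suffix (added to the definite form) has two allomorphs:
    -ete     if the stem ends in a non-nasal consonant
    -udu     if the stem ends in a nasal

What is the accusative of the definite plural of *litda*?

litdaanusete

*litda* — final sound /a/ (a vowel) → -a → *litdaa*.
The last vowel of the plural form *litdaa* is /a/, which is a back vowel, so the definite suffix is -nus, giving *litdaanus*.
The definite form *litdaanus*: final consonant = /s/, non-nasal → -ete → *litdaanusete*.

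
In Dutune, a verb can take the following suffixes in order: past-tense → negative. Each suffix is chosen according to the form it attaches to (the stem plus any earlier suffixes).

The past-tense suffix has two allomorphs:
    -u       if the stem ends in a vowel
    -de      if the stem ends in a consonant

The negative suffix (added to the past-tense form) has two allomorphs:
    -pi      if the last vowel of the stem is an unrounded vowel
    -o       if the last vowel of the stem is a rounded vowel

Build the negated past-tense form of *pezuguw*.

Since the final sound of *pezuguw* is /w/ (a consonant), it takes -de, giving *pezuguwde*.
The last vowel of the past-tense form *pezuguwde* is /e/, which is an unrounded vowel, so the negative suffix is -pi, giving *pezuguwdepi*.

pezuguwdepi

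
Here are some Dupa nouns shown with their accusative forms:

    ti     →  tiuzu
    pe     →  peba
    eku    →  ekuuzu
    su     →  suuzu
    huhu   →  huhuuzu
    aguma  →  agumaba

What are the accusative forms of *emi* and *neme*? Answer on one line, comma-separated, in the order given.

The alternation tracks the last vowel of the stem — -uzu when the last vowel of the stem is a high vowel (*ti*, *eku*, *su*, *huhu*); -ba when the last vowel of the stem is a non-high vowel (*pe*, *aguma*).
*emi* — last vowel /i/ (a high vowel) → -uzu → *emiuzu*.
*neme*: last vowel = /e/, a non-high vowel → -ba → *nemeba*.

emiuzu, nemeba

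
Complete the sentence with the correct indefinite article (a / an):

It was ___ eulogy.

a

The indefinite article is chosen by the initial *sound* of the following word, not its spelling.
*eulogy* begins with the sound /juː/ (eu pronounced /juː/) — a consonant sound.
So the article is *a*: It was a eulogy.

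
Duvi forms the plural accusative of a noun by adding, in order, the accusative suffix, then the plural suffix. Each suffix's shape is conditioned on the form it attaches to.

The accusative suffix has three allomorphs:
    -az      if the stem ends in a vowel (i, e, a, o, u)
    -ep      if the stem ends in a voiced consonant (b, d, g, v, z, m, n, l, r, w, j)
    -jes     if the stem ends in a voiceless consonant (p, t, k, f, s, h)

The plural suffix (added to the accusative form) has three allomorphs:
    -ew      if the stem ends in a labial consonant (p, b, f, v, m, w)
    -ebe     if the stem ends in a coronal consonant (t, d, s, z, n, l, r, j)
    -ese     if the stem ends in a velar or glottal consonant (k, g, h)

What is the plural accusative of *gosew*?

gosewepew

*gosew* — final sound /w/ (a voiced consonant) → -ep → *gosewep*.
The accusative form *gosewep* — final consonant /p/ (labial) → -ew → *gosewepew*.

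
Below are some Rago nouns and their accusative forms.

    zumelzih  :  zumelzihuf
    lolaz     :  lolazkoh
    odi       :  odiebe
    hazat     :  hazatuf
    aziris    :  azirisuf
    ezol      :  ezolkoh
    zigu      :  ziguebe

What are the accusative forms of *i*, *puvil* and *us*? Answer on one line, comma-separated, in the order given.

The suffix is conditioned by the final sound: -uf when the stem ends in a voiceless consonant (*zumelzih*, *hazat*, *aziris*); -koh when the stem ends in a voiced consonant (*lolaz*, *ezol*); -ebe when the stem ends in a vowel (*odi*, *zigu*).
*i*: final sound = /i/, a vowel → -ebe → *iebe*.
*puvil*: final sound = /l/, a voiced consonant → -koh → *puvilkoh*.
The final sound of *us* is /s/, which is a voiceless consonant, so the suffix is -uf, giving *usuf*.

iebe, puvilkoh, usuf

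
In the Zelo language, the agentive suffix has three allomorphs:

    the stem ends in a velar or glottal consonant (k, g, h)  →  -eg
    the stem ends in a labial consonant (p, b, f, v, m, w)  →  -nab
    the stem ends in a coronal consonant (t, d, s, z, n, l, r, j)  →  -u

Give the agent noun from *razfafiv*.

*razfafiv*: final consonant = /v/, labial → -nab → *razfafivnab*.

razfafivnab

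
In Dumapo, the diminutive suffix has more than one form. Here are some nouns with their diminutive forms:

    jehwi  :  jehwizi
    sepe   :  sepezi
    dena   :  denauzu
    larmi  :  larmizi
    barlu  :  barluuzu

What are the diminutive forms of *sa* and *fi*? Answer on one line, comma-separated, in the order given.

The suffix is conditioned by the last vowel: -zi when the last vowel of the stem is a front vowel (*jehwi*, *sepe*, *larmi*); -uzu when the last vowel of the stem is a back vowel (*dena*, *barlu*).
*sa*: last vowel = /a/, a back vowel → -uzu → *sauzu*.
The last vowel of *fi* is /i/, which is a front vowel, so the suffix is -zi, giving *fizi*.

sauzu, fizi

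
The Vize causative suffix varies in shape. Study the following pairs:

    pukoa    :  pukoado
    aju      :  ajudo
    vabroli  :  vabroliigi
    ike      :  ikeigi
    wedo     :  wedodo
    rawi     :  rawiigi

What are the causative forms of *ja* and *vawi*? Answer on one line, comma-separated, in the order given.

Looking at the last vowel of each stem: -igi when the last vowel of the stem is a front vowel (*vabroli*, *ike*, *rawi*); -do when the last vowel of the stem is a back vowel (*pukoa*, *aju*, *wedo*).
The last vowel of *ja* is /a/, which is a back vowel, so the suffix is -do, giving *jado*.
The last vowel of *vawi* is /i/, which is a front vowel, so the suffix is -igi, giving *vawiigi*.

jado, vawiigi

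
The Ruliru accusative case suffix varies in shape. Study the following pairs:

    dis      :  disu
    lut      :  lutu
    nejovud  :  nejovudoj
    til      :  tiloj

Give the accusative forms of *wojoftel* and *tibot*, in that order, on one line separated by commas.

The pattern is voicing of the final consonant: -u when the stem ends in a voiceless consonant (*dis*, *lut*); -oj when the stem ends in a voiced consonant (*nejovud*, *til*).
*wojoftel* — final consonant /l/ (voiced) → -oj → *wojofteloj*.
The final consonant of *tibot* is /t/, which is voiceless, so the suffix is -u, giving *tibotu*.

wojofteloj, tibotu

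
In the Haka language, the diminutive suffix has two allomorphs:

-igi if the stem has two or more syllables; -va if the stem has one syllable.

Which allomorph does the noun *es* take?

-va

*es* has one syllable, so the suffix is -va.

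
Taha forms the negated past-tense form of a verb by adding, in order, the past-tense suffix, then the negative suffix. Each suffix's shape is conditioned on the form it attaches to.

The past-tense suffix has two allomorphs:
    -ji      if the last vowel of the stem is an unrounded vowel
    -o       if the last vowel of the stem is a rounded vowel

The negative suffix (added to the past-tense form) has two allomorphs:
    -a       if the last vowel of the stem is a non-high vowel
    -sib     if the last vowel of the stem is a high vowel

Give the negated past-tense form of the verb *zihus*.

*zihus* — last vowel /u/ (a rounded vowel) → -o → *zihuso*.
Since the last vowel of the past-tense form *zihuso* is /o/ (a non-high vowel), it takes -a, giving *zihusoa*.

zihusoa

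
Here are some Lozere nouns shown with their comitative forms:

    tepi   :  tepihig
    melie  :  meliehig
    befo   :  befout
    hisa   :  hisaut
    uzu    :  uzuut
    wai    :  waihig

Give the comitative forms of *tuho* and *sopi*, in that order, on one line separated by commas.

tuhout, sopihig

The alternation tracks the last vowel of the stem — -hig when the last vowel of the stem is a front vowel (*tepi*, *melie*, *wai*); -ut when the last vowel of the stem is a back vowel (*befo*, *hisa*, *uzu*).
*tuho*: last vowel = /o/, a back vowel → -ut → *tuhout*.
The last vowel of *sopi* is /i/, which is a front vowel, so the suffix is -hig, giving *sopihig*.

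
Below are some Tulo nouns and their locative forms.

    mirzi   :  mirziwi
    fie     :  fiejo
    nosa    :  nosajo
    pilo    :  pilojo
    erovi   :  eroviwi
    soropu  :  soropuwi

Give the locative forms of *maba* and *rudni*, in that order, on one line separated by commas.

The pattern is height harmony: -wi when the last vowel of the stem is a high vowel (*mirzi*, *erovi*, *soropu*); -jo when the last vowel of the stem is a non-high vowel (*fie*, *nosa*, *pilo*).
The last vowel of *maba* is /a/, which is a non-high vowel, so the suffix is -jo, giving *mabajo*.
*rudni* — last vowel /i/ (a high vowel) → -wi → *rudniwi*.

mabajo, rudniwi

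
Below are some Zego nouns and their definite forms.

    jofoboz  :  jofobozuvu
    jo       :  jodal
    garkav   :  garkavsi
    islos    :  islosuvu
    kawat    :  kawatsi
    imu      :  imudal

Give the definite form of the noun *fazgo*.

The alternation tracks the final sound of the stem — -uvu when the stem ends in a sibilant (*jofoboz*, *islos*); -si when the stem ends in a non-sibilant consonant (*garkav*, *kawat*); -dal when the stem ends in a vowel (*jo*, *imu*).
*fazgo* — final sound /o/ (a vowel) → -dal → *fazgodal*.

fazgodal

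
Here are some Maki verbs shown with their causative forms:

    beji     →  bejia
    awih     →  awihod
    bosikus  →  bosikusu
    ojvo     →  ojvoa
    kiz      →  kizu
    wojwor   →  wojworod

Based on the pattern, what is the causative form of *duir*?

duirod

The suffix is conditioned by the final sound: -u when the stem ends in a sibilant (*bosikus*, *kiz*); -od when the stem ends in a non-sibilant consonant (*awih*, *wojwor*); -a when the stem ends in a vowel (*beji*, *ojvo*).
*duir* — final sound /r/ (a non-sibilant consonant) → -od → *duirod*.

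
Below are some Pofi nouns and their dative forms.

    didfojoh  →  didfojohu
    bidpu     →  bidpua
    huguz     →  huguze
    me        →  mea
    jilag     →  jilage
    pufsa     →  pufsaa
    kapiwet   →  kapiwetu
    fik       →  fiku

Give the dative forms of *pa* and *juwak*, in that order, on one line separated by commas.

paa, juwaku

The pattern is voicing of the final sound: -u when the stem ends in a voiceless consonant (*didfojoh*, *kapiwet*, *fik*); -e when the stem ends in a voiced consonant (*huguz*, *jilag*); -a when the stem ends in a vowel (*bidpu*, *me*, *pufsa*).
*pa* — final sound /a/ (a vowel) → -a → *paa*.
*juwak*: final sound = /k/, a voiceless consonant → -u → *juwaku*.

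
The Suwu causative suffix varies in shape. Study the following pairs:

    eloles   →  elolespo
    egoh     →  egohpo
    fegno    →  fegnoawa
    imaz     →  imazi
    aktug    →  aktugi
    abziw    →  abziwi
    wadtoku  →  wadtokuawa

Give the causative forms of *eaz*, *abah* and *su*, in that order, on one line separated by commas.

The suffix is conditioned by the final sound: -po when the stem ends in a voiceless consonant (*eloles*, *egoh*); -i when the stem ends in a voiced consonant (*imaz*, *aktug*, *abziw*); -awa when the stem ends in a vowel (*fegno*, *wadtoku*).
*eaz* — final sound /z/ (a voiced consonant) → -i → *eazi*.
Since the final sound of *abah* is /h/ (a voiceless consonant), it takes -po, giving *abahpo*.
*su* — final sound /u/ (a vowel) → -awa → *suawa*.

eazi, abahpo, suawa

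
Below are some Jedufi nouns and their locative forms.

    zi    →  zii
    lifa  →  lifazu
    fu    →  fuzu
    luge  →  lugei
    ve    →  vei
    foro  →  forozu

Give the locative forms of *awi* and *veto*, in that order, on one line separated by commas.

awii, vetozu

The alternation tracks the last vowel of the stem — -i when the last vowel of the stem is a front vowel (*zi*, *luge*, *ve*); -zu when the last vowel of the stem is a back vowel (*lifa*, *fu*, *foro*).
*awi* — last vowel /i/ (a front vowel) → -i → *awii*.
The last vowel of *veto* is /o/, which is a back vowel, so the suffix is -zu, giving *vetozu*.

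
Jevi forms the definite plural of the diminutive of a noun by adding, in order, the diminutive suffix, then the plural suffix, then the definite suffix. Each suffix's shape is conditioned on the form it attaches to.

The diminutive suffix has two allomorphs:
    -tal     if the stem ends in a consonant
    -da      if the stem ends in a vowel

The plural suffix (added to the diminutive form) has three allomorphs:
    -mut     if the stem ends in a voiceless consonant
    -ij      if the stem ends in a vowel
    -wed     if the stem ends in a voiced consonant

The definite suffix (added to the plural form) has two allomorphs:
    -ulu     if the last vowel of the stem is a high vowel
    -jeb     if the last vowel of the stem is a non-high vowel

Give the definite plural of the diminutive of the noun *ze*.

*ze* — final sound /e/ (a vowel) → -da → *zeda*.
Since the final sound of the diminutive form *zeda* is /a/ (a vowel), it takes -ij, giving *zedaij*.
The last vowel of the plural form *zedaij* is /i/, which is a high vowel, so the definite suffix is -ulu, giving *zedaijulu*.

zedaijulu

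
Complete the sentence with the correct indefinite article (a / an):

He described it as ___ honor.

The indefinite article is chosen by the initial *sound* of the following word, not its spelling.
*honor* begins with the sound /ɒ/ (silent h) — a vowel sound.
So the article is *an*: He described it as an honor.

an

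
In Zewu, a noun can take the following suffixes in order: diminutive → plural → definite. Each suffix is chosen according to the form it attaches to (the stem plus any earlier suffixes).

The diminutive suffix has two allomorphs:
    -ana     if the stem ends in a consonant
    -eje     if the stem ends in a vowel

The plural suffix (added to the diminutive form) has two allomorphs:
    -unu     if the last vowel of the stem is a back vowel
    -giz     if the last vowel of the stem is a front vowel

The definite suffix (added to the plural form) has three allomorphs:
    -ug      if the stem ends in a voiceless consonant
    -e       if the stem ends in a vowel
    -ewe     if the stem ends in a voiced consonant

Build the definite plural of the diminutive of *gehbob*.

Since the final sound of *gehbob* is /b/ (a consonant), it takes -ana, giving *gehbobana*.
The last vowel of the diminutive form *gehbobana* is /a/, which is a back vowel, so the plural suffix is -unu, giving *gehbobanaunu*.
The final sound of the plural form *gehbobanaunu* is /u/, which is a vowel, so the definite suffix is -e, giving *gehbobanaunue*.

gehbobanaunue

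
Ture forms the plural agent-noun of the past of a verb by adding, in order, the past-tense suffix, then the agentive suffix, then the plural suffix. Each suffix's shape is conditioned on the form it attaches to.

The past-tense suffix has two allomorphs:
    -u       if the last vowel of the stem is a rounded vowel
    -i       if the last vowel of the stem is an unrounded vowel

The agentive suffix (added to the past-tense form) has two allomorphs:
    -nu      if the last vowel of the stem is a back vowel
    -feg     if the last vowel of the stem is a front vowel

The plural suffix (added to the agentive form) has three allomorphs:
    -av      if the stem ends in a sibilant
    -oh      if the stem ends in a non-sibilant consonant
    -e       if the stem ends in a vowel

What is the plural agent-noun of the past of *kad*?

*kad* — last vowel /a/ (an unrounded vowel) → -i → *kadi*.
The past-tense form *kadi* — last vowel /i/ (a front vowel) → -feg → *kadifeg*.
Since the final sound of the agentive form *kadifeg* is /g/ (a non-sibilant consonant), it takes -oh, giving *kadifegoh*.

kadifegoh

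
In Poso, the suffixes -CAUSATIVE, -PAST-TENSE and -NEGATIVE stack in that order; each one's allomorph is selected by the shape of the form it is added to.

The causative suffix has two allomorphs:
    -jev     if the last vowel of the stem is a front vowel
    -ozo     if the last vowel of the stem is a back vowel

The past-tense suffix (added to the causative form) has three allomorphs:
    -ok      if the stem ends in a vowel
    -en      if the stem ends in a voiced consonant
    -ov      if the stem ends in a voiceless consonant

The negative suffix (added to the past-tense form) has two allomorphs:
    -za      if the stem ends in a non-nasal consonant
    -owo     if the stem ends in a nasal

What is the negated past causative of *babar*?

*babar*: last vowel = /a/, a back vowel → -ozo → *babarozo*.
The causative form *babarozo* — final sound /o/ (a vowel) → -ok → *babarozook*.
The past-tense form *babarozook* — final consonant /k/ (non-nasal) → -za → *babarozookza*.

babarozookza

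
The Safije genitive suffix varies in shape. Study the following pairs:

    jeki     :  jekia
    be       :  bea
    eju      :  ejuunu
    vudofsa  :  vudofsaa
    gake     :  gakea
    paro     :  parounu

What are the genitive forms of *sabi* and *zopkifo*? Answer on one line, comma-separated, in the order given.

sabia, zopkifounu

Looking at the last vowel of each stem: -unu when the last vowel of the stem is a rounded vowel (*eju*, *paro*); -a when the last vowel of the stem is an unrounded vowel (*jeki*, *be*, *vudofsa*, *gake*).
Since the last vowel of *sabi* is /i/ (an unrounded vowel), it takes -a, giving *sabia*.
*zopkifo* — last vowel /o/ (a rounded vowel) → -unu → *zopkifounu*.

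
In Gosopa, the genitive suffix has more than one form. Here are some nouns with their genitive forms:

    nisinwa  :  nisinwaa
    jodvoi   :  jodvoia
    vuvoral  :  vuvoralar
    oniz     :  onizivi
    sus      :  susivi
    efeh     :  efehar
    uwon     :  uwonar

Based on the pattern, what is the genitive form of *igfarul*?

igfarular

The suffix is conditioned by the final sound: -ivi when the stem ends in a sibilant (*oniz*, *sus*); -ar when the stem ends in a non-sibilant consonant (*vuvoral*, *efeh*, *uwon*); -a when the stem ends in a vowel (*nisinwa*, *jodvoi*).
The final sound of *igfarul* is /l/, which is a non-sibilant consonant, so the suffix is -ar, giving *igfarular*.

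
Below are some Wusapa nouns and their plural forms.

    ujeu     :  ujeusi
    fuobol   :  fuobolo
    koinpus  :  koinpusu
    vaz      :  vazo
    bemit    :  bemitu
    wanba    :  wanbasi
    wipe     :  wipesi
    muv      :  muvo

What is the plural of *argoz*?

The alternation tracks the final sound of the stem — -u when the stem ends in a voiceless consonant (*koinpus*, *bemit*); -o when the stem ends in a voiced consonant (*fuobol*, *vaz*, *muv*); -si when the stem ends in a vowel (*ujeu*, *wanba*, *wipe*).
The final sound of *argoz* is /z/, which is a voiced consonant, so the suffix is -o, giving *argozo*.

argozo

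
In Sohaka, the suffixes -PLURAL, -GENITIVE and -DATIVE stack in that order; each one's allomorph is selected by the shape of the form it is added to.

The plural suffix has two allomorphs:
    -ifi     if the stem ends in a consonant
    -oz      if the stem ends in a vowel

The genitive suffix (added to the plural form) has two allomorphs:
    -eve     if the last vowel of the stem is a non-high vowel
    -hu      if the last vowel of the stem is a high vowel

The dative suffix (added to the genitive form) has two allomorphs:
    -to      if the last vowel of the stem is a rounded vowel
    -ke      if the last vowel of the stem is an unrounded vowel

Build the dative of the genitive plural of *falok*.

The final sound of *falok* is /k/, which is a consonant, so the plural suffix is -ifi, giving *falokifi*.
The plural form *falokifi* — last vowel /i/ (a high vowel) → -hu → *falokifihu*.
Since the last vowel of the genitive form *falokifihu* is /u/ (a rounded vowel), it takes -to, giving *falokifihuto*.

falokifihuto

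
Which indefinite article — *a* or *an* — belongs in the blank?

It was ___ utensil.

The indefinite article is chosen by the initial *sound* of the following word, not its spelling.
*utensil* begins with the sound /juː/ (u pronounced /juː/) — a consonant sound.
So the article is *a*: It was a utensil.

a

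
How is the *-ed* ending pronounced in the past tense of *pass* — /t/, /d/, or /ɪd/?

/t/

The stem *pass* ends in a voiceless consonant other than /t/.
The -ed suffix is realized as /ɪd/ after /t, d/; as /t/ after other voiceless consonants; and as /d/ after other voiced sounds.
So -ed on *pass* is pronounced /t/.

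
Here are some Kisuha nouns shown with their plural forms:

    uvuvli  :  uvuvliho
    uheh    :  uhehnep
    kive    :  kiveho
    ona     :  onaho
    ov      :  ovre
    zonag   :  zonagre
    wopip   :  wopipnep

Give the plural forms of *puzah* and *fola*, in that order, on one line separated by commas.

The alternation tracks the final sound of the stem — -nep when the stem ends in a voiceless consonant (*uheh*, *wopip*); -re when the stem ends in a voiced consonant (*ov*, *zonag*); -ho when the stem ends in a vowel (*uvuvli*, *kive*, *ona*).
*puzah* — final sound /h/ (a voiceless consonant) → -nep → *puzahnep*.
The final sound of *fola* is /a/, which is a vowel, so the suffix is -ho, giving *folaho*.

puzahnep, folaho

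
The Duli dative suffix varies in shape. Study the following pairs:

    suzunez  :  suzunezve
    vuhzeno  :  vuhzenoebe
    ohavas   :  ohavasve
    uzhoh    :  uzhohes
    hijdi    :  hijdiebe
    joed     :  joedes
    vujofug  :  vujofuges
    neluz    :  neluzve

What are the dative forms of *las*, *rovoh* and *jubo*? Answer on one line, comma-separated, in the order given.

lasve, rovohes, juboebe

Looking at the final sound of each stem: -ve when the stem ends in a sibilant (*suzunez*, *ohavas*, *neluz*); -es when the stem ends in a non-sibilant consonant (*uzhoh*, *joed*, *vujofug*); -ebe when the stem ends in a vowel (*vuhzeno*, *hijdi*).
*las* — final sound /s/ (a sibilant) → -ve → *lasve*.
*rovoh*: final sound = /h/, a non-sibilant consonant → -es → *rovohes*.
*jubo*: final sound = /o/, a vowel → -ebe → *juboebe*.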